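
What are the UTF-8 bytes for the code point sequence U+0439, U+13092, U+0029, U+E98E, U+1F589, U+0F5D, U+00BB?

D0 B9 F0 93 82 92 29 EE A6 8E F0 9F 96 89 E0 BD 9D C2 BB

U+0439: 2-byte form → D0 B9.
U+13092: 4-byte form → F0 93 82 92.
U+0029: 1-byte form → 29.
U+E98E: 3-byte form → EE A6 8E.
U+1F589: 4-byte form → F0 9F 96 89.
U+0F5D: 3-byte form → E0 BD 9D.
U+00BB: 2-byte form → C2 BB.
Concatenated (19 bytes): D0 B9 F0 93 82 92 29 EE A6 8E F0 9F 96 89 E0 BD 9D C2 BB.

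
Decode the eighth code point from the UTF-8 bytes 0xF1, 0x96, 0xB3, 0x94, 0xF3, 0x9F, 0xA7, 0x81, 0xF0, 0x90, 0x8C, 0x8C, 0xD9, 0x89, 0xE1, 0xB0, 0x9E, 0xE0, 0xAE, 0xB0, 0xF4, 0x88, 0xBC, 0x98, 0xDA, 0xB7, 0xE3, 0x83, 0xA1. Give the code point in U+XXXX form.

Offset 0: leading byte 0xF1 = 11110001 → 4-byte char #1 = F1 96 B3 94.
Offset 4: leading byte 0xF3 = 11110011 → 4-byte char #2 = F3 9F A7 81.
Offset 8: leading byte 0xF0 = 11110000 → 4-byte char #3 = F0 90 8C 8C.
Offset 12: leading byte 0xD9 = 11011001 → 2-byte char #4 = D9 89.
Offset 14: leading byte 0xE1 = 11100001 → 3-byte char #5 = E1 B0 9E.
Offset 17: leading byte 0xE0 = 11100000 → 3-byte char #6 = E0 AE B0.
Offset 20: leading byte 0xF4 = 11110100 → 4-byte char #7 = F4 88 BC 98.
Offset 24: leading byte 0xDA = 11011010 → 2-byte char #8 = DA B7.
Leading byte 0xDA = 11011010 matches 110xxxxx → 2-byte sequence.
Byte 1: 0xDA = 11011010, payload 11010 (5 bits).
Byte 2: 0xB7 = 10110111 (10xxxxxx ✓), payload 110111.
Concatenate: 11010110111 = 0x6B7 (11 bits → U+06B7).

U+06B7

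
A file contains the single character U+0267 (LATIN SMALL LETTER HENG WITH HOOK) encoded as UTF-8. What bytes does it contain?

C9 A7

U+0267 = 0x267 = 615 decimal. In range U+0080–U+07FF → 2-byte form: 110xxxxx 10xxxxxx.
Binary (11 bits): 01001100111.
Split 5+6: 01001 | 100111.
Byte 1: 11001001 = 0xC9.
Byte 2: 10100111 = 0xA7.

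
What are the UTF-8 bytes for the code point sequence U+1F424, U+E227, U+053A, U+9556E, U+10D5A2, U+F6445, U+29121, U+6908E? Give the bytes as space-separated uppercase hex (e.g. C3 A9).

U+1F424: 4-byte form → F0 9F 90 A4.
U+E227: 3-byte form → EE 88 A7.
U+053A: 2-byte form → D4 BA.
U+9556E: 4-byte form → F2 95 95 AE.
U+10D5A2: 4-byte form → F4 8D 96 A2.
U+F6445: 4-byte form → F3 B6 91 85.
U+29121: 4-byte form → F0 A9 84 A1.
U+6908E: 4-byte form → F1 A9 82 8E.
Concatenated (29 bytes): F0 9F 90 A4 EE 88 A7 D4 BA F2 95 95 AE F4 8D 96 A2 F3 B6 91 85 F0 A9 84 A1 F1 A9 82 8E.

F0 9F 90 A4 EE 88 A7 D4 BA F2 95 95 AE F4 8D 96 A2 F3 B6 91 85 F0 A9 84 A1 F1 A9 82 8E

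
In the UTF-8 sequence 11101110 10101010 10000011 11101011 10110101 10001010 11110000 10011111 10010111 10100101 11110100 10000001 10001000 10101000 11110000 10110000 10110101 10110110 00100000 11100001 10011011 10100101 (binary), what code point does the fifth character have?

U+30D76

Offset 0: leading byte 0xEE = 11101110 → 3-byte char #1 = EE AA 83.
Offset 3: leading byte 0xEB = 11101011 → 3-byte char #2 = EB B5 8A.
Offset 6: leading byte 0xF0 = 11110000 → 4-byte char #3 = F0 9F 97 A5.
Offset 10: leading byte 0xF4 = 11110100 → 4-byte char #4 = F4 81 88 A8.
Offset 14: leading byte 0xF0 = 11110000 → 4-byte char #5 = F0 B0 B5 B6.
Leading byte 0xF0 = 11110000 matches 11110xxx → 4-byte sequence.
Byte 1: 0xF0 = 11110000, payload 000 (3 bits).
Byte 2: 0xB0 = 10110000 (10xxxxxx ✓), payload 110000.
Byte 3: 0xB5 = 10110101 (10xxxxxx ✓), payload 110101.
Byte 4: 0xB6 = 10110110 (10xxxxxx ✓), payload 110110.
Concatenate: 000110000110101110110 = 0x30D76 (21 bits → U+30D76).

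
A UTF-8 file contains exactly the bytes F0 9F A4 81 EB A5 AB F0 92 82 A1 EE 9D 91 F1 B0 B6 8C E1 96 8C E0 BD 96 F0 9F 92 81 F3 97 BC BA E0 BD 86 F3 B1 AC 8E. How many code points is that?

Byte at offset 0: 0xF0 = 11110000 → 4-byte char (#1). Advance 4.
Byte at offset 4: 0xEB = 11101011 → 3-byte char (#2). Advance 3.
Byte at offset 7: 0xF0 = 11110000 → 4-byte char (#3). Advance 4.
Byte at offset 11: 0xEE = 11101110 → 3-byte char (#4). Advance 3.
Byte at offset 14: 0xF1 = 11110001 → 4-byte char (#5). Advance 4.
Byte at offset 18: 0xE1 = 11100001 → 3-byte char (#6). Advance 3.
Byte at offset 21: 0xE0 = 11100000 → 3-byte char (#7). Advance 3.
Byte at offset 24: 0xF0 = 11110000 → 4-byte char (#8). Advance 4.
Byte at offset 28: 0xF3 = 11110011 → 4-byte char (#9). Advance 4.
Byte at offset 32: 0xE0 = 11100000 → 3-byte char (#10). Advance 3.
Byte at offset 35: 0xF3 = 11110011 → 4-byte char (#11). Advance 4.
Reached end at offset 39 after 11 code points.

11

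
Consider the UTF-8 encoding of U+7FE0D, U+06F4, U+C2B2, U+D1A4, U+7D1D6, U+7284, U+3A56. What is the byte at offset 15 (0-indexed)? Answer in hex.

U+7FE0D → 4-byte form F1 BF B8 8D at offsets 0–3.
U+06F4 → 2-byte form DB B4 at offsets 4–5.
U+C2B2 → 3-byte form EC 8A B2 at offsets 6–8.
U+D1A4 → 3-byte form ED 86 A4 at offsets 9–11.
U+7D1D6 → 4-byte form F1 BD 87 96 at offsets 12–15.
Offset 15 falls in char 5's range; it's byte 4 of F1 BD 87 96 = 0x96.

0x96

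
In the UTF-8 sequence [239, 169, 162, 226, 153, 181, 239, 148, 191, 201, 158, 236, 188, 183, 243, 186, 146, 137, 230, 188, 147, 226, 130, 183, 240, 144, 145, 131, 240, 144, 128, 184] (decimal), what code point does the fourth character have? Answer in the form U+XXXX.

Offset 0: leading byte 0xEF = 11101111 → 3-byte char #1 = EF A9 A2.
Offset 3: leading byte 0xE2 = 11100010 → 3-byte char #2 = E2 99 B5.
Offset 6: leading byte 0xEF = 11101111 → 3-byte char #3 = EF 94 BF.
Offset 9: leading byte 0xC9 = 11001001 → 2-byte char #4 = C9 9E.
Leading byte 0xC9 = 11001001 matches 110xxxxx → 2-byte sequence.
Byte 1: 0xC9 = 11001001, payload 01001 (5 bits).
Byte 2: 0x9E = 10011110 (10xxxxxx ✓), payload 011110.
Concatenate: 01001011110 = 0x25E (11 bits → U+025E).

U+025E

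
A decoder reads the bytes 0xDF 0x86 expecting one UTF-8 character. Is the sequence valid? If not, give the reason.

valid

Leading byte 0xDF = 11011111 → 2-byte form.
Continuation bytes 0x86=10000110 all match 10xxxxxx.
Decoded value 0x7C6 is ≥ 0x80 (shortest form) and not a surrogate.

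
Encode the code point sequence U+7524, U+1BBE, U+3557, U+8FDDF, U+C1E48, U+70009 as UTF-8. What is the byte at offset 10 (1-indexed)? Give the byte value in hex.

0xF2

1-indexed offset 10 is 0-indexed offset 9.
U+7524 → 3-byte form E7 94 A4 at offsets 0–2.
U+1BBE → 3-byte form E1 AE BE at offsets 3–5.
U+3557 → 3-byte form E3 95 97 at offsets 6–8.
U+8FDDF → 4-byte form F2 8F B7 9F at offsets 9–12.
Offset 9 falls in char 4's range; it's byte 1 of F2 8F B7 9F = 0xF2.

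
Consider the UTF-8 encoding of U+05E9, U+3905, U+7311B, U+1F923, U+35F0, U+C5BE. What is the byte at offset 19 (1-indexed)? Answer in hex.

1-indexed offset 19 is 0-indexed offset 18.
U+05E9 → 2-byte form D7 A9 at offsets 0–1.
U+3905 → 3-byte form E3 A4 85 at offsets 2–4.
U+7311B → 4-byte form F1 B3 84 9B at offsets 5–8.
U+1F923 → 4-byte form F0 9F A4 A3 at offsets 9–12.
U+35F0 → 3-byte form E3 97 B0 at offsets 13–15.
U+C5BE → 3-byte form EC 96 BE at offsets 16–18.
Offset 18 falls in char 6's range; it's byte 3 of EC 96 BE = 0xBE.

0xBE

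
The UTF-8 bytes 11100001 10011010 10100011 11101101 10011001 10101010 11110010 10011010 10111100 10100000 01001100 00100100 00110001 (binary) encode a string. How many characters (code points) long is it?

Byte at offset 0: 0xE1 = 11100001 → 3-byte char (#1). Advance 3.
Byte at offset 3: 0xED = 11101101 → 3-byte char (#2). Advance 3.
Byte at offset 6: 0xF2 = 11110010 → 4-byte char (#3). Advance 4.
Byte at offset 10: 0x4C = 01001100 → 1-byte char (#4). Advance 1.
Byte at offset 11: 0x24 = 00100100 → 1-byte char (#5). Advance 1.
Byte at offset 12: 0x31 = 00110001 → 1-byte char (#6). Advance 1.
Reached end at offset 13 after 6 code points.

6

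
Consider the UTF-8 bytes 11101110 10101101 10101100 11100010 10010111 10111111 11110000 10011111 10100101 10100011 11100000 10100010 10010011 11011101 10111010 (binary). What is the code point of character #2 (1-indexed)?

Offset 0: leading byte 0xEE = 11101110 → 3-byte char #1 = EE AD AC.
Offset 3: leading byte 0xE2 = 11100010 → 3-byte char #2 = E2 97 BF.
Leading byte 0xE2 = 11100010 matches 1110xxxx → 3-byte sequence.
Byte 1: 0xE2 = 11100010, payload 0010 (4 bits).
Byte 2: 0x97 = 10010111 (10xxxxxx ✓), payload 010111.
Byte 3: 0xBF = 10111111 (10xxxxxx ✓), payload 111111.
Concatenate: 0010010111111111 = 0x25FF (16 bits → U+25FF).

U+25FF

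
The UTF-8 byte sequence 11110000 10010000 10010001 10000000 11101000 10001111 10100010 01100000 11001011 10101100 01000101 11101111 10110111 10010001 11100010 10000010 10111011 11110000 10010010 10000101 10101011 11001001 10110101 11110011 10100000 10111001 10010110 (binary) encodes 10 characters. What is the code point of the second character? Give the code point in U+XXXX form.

U+83E2

Offset 0: leading byte 0xF0 = 11110000 → 4-byte char #1 = F0 90 91 80.
Offset 4: leading byte 0xE8 = 11101000 → 3-byte char #2 = E8 8F A2.
Leading byte 0xE8 = 11101000 matches 1110xxxx → 3-byte sequence.
Byte 1: 0xE8 = 11101000, payload 1000 (4 bits).
Byte 2: 0x8F = 10001111 (10xxxxxx ✓), payload 001111.
Byte 3: 0xA2 = 10100010 (10xxxxxx ✓), payload 100010.
Concatenate: 1000001111100010 = 0x83E2 (16 bits → U+83E2).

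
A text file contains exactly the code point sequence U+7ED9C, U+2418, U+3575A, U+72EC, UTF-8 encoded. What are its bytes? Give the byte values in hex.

U+7ED9C: 4-byte form → F1 BE B6 9C.
U+2418: 3-byte form → E2 90 98.
U+3575A: 4-byte form → F0 B5 9D 9A.
U+72EC: 3-byte form → E7 8B AC.
Concatenated (14 bytes): F1 BE B6 9C E2 90 98 F0 B5 9D 9A E7 8B AC.

F1 BE B6 9C E2 90 98 F0 B5 9D 9A E7 8B AC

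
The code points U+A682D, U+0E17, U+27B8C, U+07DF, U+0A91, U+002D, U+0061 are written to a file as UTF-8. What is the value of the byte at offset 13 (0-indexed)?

U+A682D → 4-byte form F2 A6 A0 AD at offsets 0–3.
U+0E17 → 3-byte form E0 B8 97 at offsets 4–6.
U+27B8C → 4-byte form F0 A7 AE 8C at offsets 7–10.
U+07DF → 2-byte form DF 9F at offsets 11–12.
U+0A91 → 3-byte form E0 AA 91 at offsets 13–15.
Offset 13 falls in char 5's range; it's byte 1 of E0 AA 91 = 0xE0.

0xE0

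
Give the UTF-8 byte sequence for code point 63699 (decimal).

U+F8D3 = 0xF8D3 = 63699 decimal. In range U+0800–U+FFFF → 3-byte form: 1110xxxx 10xxxxxx 10xxxxxx.
Binary (16 bits): 1111100011010011.
Split 4+6+6: 1111 | 100011 | 010011.
Byte 1: 11101111 = 0xEF.
Byte 2: 10100011 = 0xA3.
Byte 3: 10010011 = 0x93.

EF A3 93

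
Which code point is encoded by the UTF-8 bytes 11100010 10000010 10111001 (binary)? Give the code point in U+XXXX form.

Leading byte 0xE2 = 11100010 matches 1110xxxx → 3-byte sequence.
Byte 1: 0xE2 = 11100010, payload 0010 (4 bits).
Byte 2: 0x82 = 10000010 (10xxxxxx ✓), payload 000010.
Byte 3: 0xB9 = 10111001 (10xxxxxx ✓), payload 111001.
Concatenate: 0010000010111001 = 0x20B9 (16 bits → U+20B9).

U+20B9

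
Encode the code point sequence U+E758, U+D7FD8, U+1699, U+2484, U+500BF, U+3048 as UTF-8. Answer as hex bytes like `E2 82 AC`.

U+E758: 3-byte form → EE 9D 98.
U+D7FD8: 4-byte form → F3 97 BF 98.
U+1699: 3-byte form → E1 9A 99.
U+2484: 3-byte form → E2 92 84.
U+500BF: 4-byte form → F1 90 82 BF.
U+3048: 3-byte form → E3 81 88.
Concatenated (20 bytes): EE 9D 98 F3 97 BF 98 E1 9A 99 E2 92 84 F1 90 82 BF E3 81 88.

EE 9D 98 F3 97 BF 98 E1 9A 99 E2 92 84 F1 90 82 BF E3 81 88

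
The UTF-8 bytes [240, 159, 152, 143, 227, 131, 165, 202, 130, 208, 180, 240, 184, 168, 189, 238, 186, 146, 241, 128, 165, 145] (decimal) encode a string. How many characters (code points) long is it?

Byte at offset 0: 0xF0 = 11110000 → 4-byte char (#1). Advance 4.
Byte at offset 4: 0xE3 = 11100011 → 3-byte char (#2). Advance 3.
Byte at offset 7: 0xCA = 11001010 → 2-byte char (#3). Advance 2.
Byte at offset 9: 0xD0 = 11010000 → 2-byte char (#4). Advance 2.
Byte at offset 11: 0xF0 = 11110000 → 4-byte char (#5). Advance 4.
Byte at offset 15: 0xEE = 11101110 → 3-byte char (#6). Advance 3.
Byte at offset 18: 0xF1 = 11110001 → 4-byte char (#7). Advance 4.
Reached end at offset 22 after 7 code points.

7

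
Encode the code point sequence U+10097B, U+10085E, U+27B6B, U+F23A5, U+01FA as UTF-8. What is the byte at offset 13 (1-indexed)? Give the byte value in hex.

1-indexed offset 13 is 0-indexed offset 12.
U+10097B → 4-byte form F4 80 A5 BB at offsets 0–3.
U+10085E → 4-byte form F4 80 A1 9E at offsets 4–7.
U+27B6B → 4-byte form F0 A7 AD AB at offsets 8–11.
U+F23A5 → 4-byte form F3 B2 8E A5 at offsets 12–15.
Offset 12 falls in char 4's range; it's byte 1 of F3 B2 8E A5 = 0xF3.

0xF3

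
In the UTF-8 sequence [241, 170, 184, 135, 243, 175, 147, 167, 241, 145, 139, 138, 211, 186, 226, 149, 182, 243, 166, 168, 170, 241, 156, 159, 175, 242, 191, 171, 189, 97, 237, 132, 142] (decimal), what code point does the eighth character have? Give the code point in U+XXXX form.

U+BFAFD

Offset 0: leading byte 0xF1 = 11110001 → 4-byte char #1 = F1 AA B8 87.
Offset 4: leading byte 0xF3 = 11110011 → 4-byte char #2 = F3 AF 93 A7.
Offset 8: leading byte 0xF1 = 11110001 → 4-byte char #3 = F1 91 8B 8A.
Offset 12: leading byte 0xD3 = 11010011 → 2-byte char #4 = D3 BA.
Offset 14: leading byte 0xE2 = 11100010 → 3-byte char #5 = E2 95 B6.
Offset 17: leading byte 0xF3 = 11110011 → 4-byte char #6 = F3 A6 A8 AA.
Offset 21: leading byte 0xF1 = 11110001 → 4-byte char #7 = F1 9C 9F AF.
Offset 25: leading byte 0xF2 = 11110010 → 4-byte char #8 = F2 BF AB BD.
Leading byte 0xF2 = 11110010 matches 11110xxx → 4-byte sequence.
Byte 1: 0xF2 = 11110010, payload 010 (3 bits).
Byte 2: 0xBF = 10111111 (10xxxxxx ✓), payload 111111.
Byte 3: 0xAB = 10101011 (10xxxxxx ✓), payload 101011.
Byte 4: 0xBD = 10111101 (10xxxxxx ✓), payload 111101.
Concatenate: 010111111101011111101 = 0xBFAFD (21 bits → U+BFAFD).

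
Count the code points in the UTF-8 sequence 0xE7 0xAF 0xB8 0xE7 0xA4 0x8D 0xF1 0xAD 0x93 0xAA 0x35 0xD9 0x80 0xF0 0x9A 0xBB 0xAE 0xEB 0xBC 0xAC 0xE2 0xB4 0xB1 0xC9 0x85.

Byte at offset 0: 0xE7 = 11100111 → 3-byte char (#1). Advance 3.
Byte at offset 3: 0xE7 = 11100111 → 3-byte char (#2). Advance 3.
Byte at offset 6: 0xF1 = 11110001 → 4-byte char (#3). Advance 4.
Byte at offset 10: 0x35 = 00110101 → 1-byte char (#4). Advance 1.
Byte at offset 11: 0xD9 = 11011001 → 2-byte char (#5). Advance 2.
Byte at offset 13: 0xF0 = 11110000 → 4-byte char (#6). Advance 4.
Byte at offset 17: 0xEB = 11101011 → 3-byte char (#7). Advance 3.
Byte at offset 20: 0xE2 = 11100010 → 3-byte char (#8). Advance 3.
Byte at offset 23: 0xC9 = 11001001 → 2-byte char (#9). Advance 2.
Reached end at offset 25 after 9 code points.

9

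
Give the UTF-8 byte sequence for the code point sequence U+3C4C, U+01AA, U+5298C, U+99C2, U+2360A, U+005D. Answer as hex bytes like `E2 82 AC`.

E3 B1 8C C6 AA F1 92 A6 8C E9 A7 82 F0 A3 98 8A 5D

U+3C4C: 3-byte form → E3 B1 8C.
U+01AA: 2-byte form → C6 AA.
U+5298C: 4-byte form → F1 92 A6 8C.
U+99C2: 3-byte form → E9 A7 82.
U+2360A: 4-byte form → F0 A3 98 8A.
U+005D: 1-byte form → 5D.
Concatenated (17 bytes): E3 B1 8C C6 AA F1 92 A6 8C E9 A7 82 F0 A3 98 8A 5D.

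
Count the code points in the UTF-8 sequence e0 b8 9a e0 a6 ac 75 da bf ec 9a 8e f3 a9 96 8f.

6

Byte at offset 0: 0xE0 = 11100000 → 3-byte char (#1). Advance 3.
Byte at offset 3: 0xE0 = 11100000 → 3-byte char (#2). Advance 3.
Byte at offset 6: 0x75 = 01110101 → 1-byte char (#3). Advance 1.
Byte at offset 7: 0xDA = 11011010 → 2-byte char (#4). Advance 2.
Byte at offset 9: 0xEC = 11101100 → 3-byte char (#5). Advance 3.
Byte at offset 12: 0xF3 = 11110011 → 4-byte char (#6). Advance 4.
Reached end at offset 16 after 6 code points.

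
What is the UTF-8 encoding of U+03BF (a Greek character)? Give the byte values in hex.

U+03BF = 0x3BF = 959 decimal. In range U+0080–U+07FF → 2-byte form: 110xxxxx 10xxxxxx.
Binary (11 bits): 01110111111.
Split 5+6: 01110 | 111111.
Byte 1: 11001110 = 0xCE.
Byte 2: 10111111 = 0xBF.

CE BF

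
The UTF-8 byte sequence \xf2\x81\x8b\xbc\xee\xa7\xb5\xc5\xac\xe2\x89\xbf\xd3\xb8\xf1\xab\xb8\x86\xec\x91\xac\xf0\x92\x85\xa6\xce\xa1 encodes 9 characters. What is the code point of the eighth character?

Offset 0: leading byte 0xF2 = 11110010 → 4-byte char #1 = F2 81 8B BC.
Offset 4: leading byte 0xEE = 11101110 → 3-byte char #2 = EE A7 B5.
Offset 7: leading byte 0xC5 = 11000101 → 2-byte char #3 = C5 AC.
Offset 9: leading byte 0xE2 = 11100010 → 3-byte char #4 = E2 89 BF.
Offset 12: leading byte 0xD3 = 11010011 → 2-byte char #5 = D3 B8.
Offset 14: leading byte 0xF1 = 11110001 → 4-byte char #6 = F1 AB B8 86.
Offset 18: leading byte 0xEC = 11101100 → 3-byte char #7 = EC 91 AC.
Offset 21: leading byte 0xF0 = 11110000 → 4-byte char #8 = F0 92 85 A6.
Leading byte 0xF0 = 11110000 matches 11110xxx → 4-byte sequence.
Byte 1: 0xF0 = 11110000, payload 000 (3 bits).
Byte 2: 0x92 = 10010010 (10xxxxxx ✓), payload 010010.
Byte 3: 0x85 = 10000101 (10xxxxxx ✓), payload 000101.
Byte 4: 0xA6 = 10100110 (10xxxxxx ✓), payload 100110.
Concatenate: 000010010000101100110 = 0x12166 (21 bits → U+12166).

U+12166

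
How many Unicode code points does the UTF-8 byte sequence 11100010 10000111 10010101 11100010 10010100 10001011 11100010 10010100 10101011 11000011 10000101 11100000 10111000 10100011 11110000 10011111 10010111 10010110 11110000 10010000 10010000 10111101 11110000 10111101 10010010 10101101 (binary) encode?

Byte at offset 0: 0xE2 = 11100010 → 3-byte char (#1). Advance 3.
Byte at offset 3: 0xE2 = 11100010 → 3-byte char (#2). Advance 3.
Byte at offset 6: 0xE2 = 11100010 → 3-byte char (#3). Advance 3.
Byte at offset 9: 0xC3 = 11000011 → 2-byte char (#4). Advance 2.
Byte at offset 11: 0xE0 = 11100000 → 3-byte char (#5). Advance 3.
Byte at offset 14: 0xF0 = 11110000 → 4-byte char (#6). Advance 4.
Byte at offset 18: 0xF0 = 11110000 → 4-byte char (#7). Advance 4.
Byte at offset 22: 0xF0 = 11110000 → 4-byte char (#8). Advance 4.
Reached end at offset 26 after 8 code points.

8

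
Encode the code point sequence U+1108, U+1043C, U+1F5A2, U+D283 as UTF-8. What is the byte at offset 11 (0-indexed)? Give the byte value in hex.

U+1108 → 3-byte form E1 84 88 at offsets 0–2.
U+1043C → 4-byte form F0 90 90 BC at offsets 3–6.
U+1F5A2 → 4-byte form F0 9F 96 A2 at offsets 7–10.
U+D283 → 3-byte form ED 8A 83 at offsets 11–13.
Offset 11 falls in char 4's range; it's byte 1 of ED 8A 83 = 0xED.

0xED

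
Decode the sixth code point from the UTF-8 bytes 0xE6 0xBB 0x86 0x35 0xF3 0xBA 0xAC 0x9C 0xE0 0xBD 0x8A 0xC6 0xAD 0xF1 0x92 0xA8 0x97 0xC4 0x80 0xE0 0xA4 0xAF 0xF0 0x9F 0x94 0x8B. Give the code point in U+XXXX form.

Offset 0: leading byte 0xE6 = 11100110 → 3-byte char #1 = E6 BB 86.
Offset 3: leading byte 0x35 = 00110101 → 1-byte char #2 = 35.
Offset 4: leading byte 0xF3 = 11110011 → 4-byte char #3 = F3 BA AC 9C.
Offset 8: leading byte 0xE0 = 11100000 → 3-byte char #4 = E0 BD 8A.
Offset 11: leading byte 0xC6 = 11000110 → 2-byte char #5 = C6 AD.
Offset 13: leading byte 0xF1 = 11110001 → 4-byte char #6 = F1 92 A8 97.
Leading byte 0xF1 = 11110001 matches 11110xxx → 4-byte sequence.
Byte 1: 0xF1 = 11110001, payload 001 (3 bits).
Byte 2: 0x92 = 10010010 (10xxxxxx ✓), payload 010010.
Byte 3: 0xA8 = 10101000 (10xxxxxx ✓), payload 101000.
Byte 4: 0x97 = 10010111 (10xxxxxx ✓), payload 010111.
Concatenate: 001010010101000010111 = 0x52A17 (21 bits → U+52A17).

U+52A17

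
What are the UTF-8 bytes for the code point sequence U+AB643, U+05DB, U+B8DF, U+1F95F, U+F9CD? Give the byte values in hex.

F2 AB 99 83 D7 9B EB A3 9F F0 9F A5 9F EF A7 8D

U+AB643: 4-byte form → F2 AB 99 83.
U+05DB: 2-byte form → D7 9B.
U+B8DF: 3-byte form → EB A3 9F.
U+1F95F: 4-byte form → F0 9F A5 9F.
U+F9CD: 3-byte form → EF A7 8D.
Concatenated (16 bytes): F2 AB 99 83 D7 9B EB A3 9F F0 9F A5 9F EF A7 8D.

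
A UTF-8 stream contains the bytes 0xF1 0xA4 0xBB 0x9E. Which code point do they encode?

Leading byte 0xF1 = 11110001 matches 11110xxx → 4-byte sequence.
Byte 1: 0xF1 = 11110001, payload 001 (3 bits).
Byte 2: 0xA4 = 10100100 (10xxxxxx ✓), payload 100100.
Byte 3: 0xBB = 10111011 (10xxxxxx ✓), payload 111011.
Byte 4: 0x9E = 10011110 (10xxxxxx ✓), payload 011110.
Concatenate: 001100100111011011110 = 0x64EDE (21 bits → U+64EDE).

U+64EDE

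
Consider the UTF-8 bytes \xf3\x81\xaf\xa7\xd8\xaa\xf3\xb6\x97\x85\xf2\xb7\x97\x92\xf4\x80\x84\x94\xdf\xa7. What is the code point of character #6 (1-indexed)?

U+07E7

Offset 0: leading byte 0xF3 = 11110011 → 4-byte char #1 = F3 81 AF A7.
Offset 4: leading byte 0xD8 = 11011000 → 2-byte char #2 = D8 AA.
Offset 6: leading byte 0xF3 = 11110011 → 4-byte char #3 = F3 B6 97 85.
Offset 10: leading byte 0xF2 = 11110010 → 4-byte char #4 = F2 B7 97 92.
Offset 14: leading byte 0xF4 = 11110100 → 4-byte char #5 = F4 80 84 94.
Offset 18: leading byte 0xDF = 11011111 → 2-byte char #6 = DF A7.
Leading byte 0xDF = 11011111 matches 110xxxxx → 2-byte sequence.
Byte 1: 0xDF = 11011111, payload 11111 (5 bits).
Byte 2: 0xA7 = 10100111 (10xxxxxx ✓), payload 100111.
Concatenate: 11111100111 = 0x7E7 (11 bits → U+07E7).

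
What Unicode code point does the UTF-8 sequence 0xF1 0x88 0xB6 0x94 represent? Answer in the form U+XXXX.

U+48D94

Leading byte 0xF1 = 11110001 matches 11110xxx → 4-byte sequence.
Byte 1: 0xF1 = 11110001, payload 001 (3 bits).
Byte 2: 0x88 = 10001000 (10xxxxxx ✓), payload 001000.
Byte 3: 0xB6 = 10110110 (10xxxxxx ✓), payload 110110.
Byte 4: 0x94 = 10010100 (10xxxxxx ✓), payload 010100.
Concatenate: 001001000110110010100 = 0x48D94 (21 bits → U+48D94).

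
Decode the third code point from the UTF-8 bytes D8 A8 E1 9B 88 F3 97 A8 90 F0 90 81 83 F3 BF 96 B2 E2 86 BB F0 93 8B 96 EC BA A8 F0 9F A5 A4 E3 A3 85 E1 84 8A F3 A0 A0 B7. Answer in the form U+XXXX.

U+D7A10

Offset 0: leading byte 0xD8 = 11011000 → 2-byte char #1 = D8 A8.
Offset 2: leading byte 0xE1 = 11100001 → 3-byte char #2 = E1 9B 88.
Offset 5: leading byte 0xF3 = 11110011 → 4-byte char #3 = F3 97 A8 90.
Leading byte 0xF3 = 11110011 matches 11110xxx → 4-byte sequence.
Byte 1: 0xF3 = 11110011, payload 011 (3 bits).
Byte 2: 0x97 = 10010111 (10xxxxxx ✓), payload 010111.
Byte 3: 0xA8 = 10101000 (10xxxxxx ✓), payload 101000.
Byte 4: 0x90 = 10010000 (10xxxxxx ✓), payload 010000.
Concatenate: 011010111101000010000 = 0xD7A10 (21 bits → U+D7A10).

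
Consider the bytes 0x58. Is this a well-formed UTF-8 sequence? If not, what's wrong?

valid

Leading byte 0x58 = 01011000 → 1-byte form.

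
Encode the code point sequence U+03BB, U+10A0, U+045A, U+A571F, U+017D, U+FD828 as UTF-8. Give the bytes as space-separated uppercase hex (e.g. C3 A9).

U+03BB: 2-byte form → CE BB.
U+10A0: 3-byte form → E1 82 A0.
U+045A: 2-byte form → D1 9A.
U+A571F: 4-byte form → F2 A5 9C 9F.
U+017D: 2-byte form → C5 BD.
U+FD828: 4-byte form → F3 BD A0 A8.
Concatenated (17 bytes): CE BB E1 82 A0 D1 9A F2 A5 9C 9F C5 BD F3 BD A0 A8.

CE BB E1 82 A0 D1 9A F2 A5 9C 9F C5 BD F3 BD A0 A8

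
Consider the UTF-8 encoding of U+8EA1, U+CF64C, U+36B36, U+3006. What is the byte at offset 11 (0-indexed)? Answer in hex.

U+8EA1 → 3-byte form E8 BA A1 at offsets 0–2.
U+CF64C → 4-byte form F3 8F 99 8C at offsets 3–6.
U+36B36 → 4-byte form F0 B6 AC B6 at offsets 7–10.
U+3006 → 3-byte form E3 80 86 at offsets 11–13.
Offset 11 falls in char 4's range; it's byte 1 of E3 80 86 = 0xE3.

0xE3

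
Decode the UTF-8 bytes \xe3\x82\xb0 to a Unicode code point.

Leading byte 0xE3 = 11100011 matches 1110xxxx → 3-byte sequence.
Byte 1: 0xE3 = 11100011, payload 0011 (4 bits).
Byte 2: 0x82 = 10000010 (10xxxxxx ✓), payload 000010.
Byte 3: 0xB0 = 10110000 (10xxxxxx ✓), payload 110000.
Concatenate: 0011000010110000 = 0x30B0 (16 bits → U+30B0).

U+30B0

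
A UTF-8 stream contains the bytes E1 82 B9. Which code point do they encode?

Leading byte 0xE1 = 11100001 matches 1110xxxx → 3-byte sequence.
Byte 1: 0xE1 = 11100001, payload 0001 (4 bits).
Byte 2: 0x82 = 10000010 (10xxxxxx ✓), payload 000010.
Byte 3: 0xB9 = 10111001 (10xxxxxx ✓), payload 111001.
Concatenate: 0001000010111001 = 0x10B9 (16 bits → U+10B9).

U+10B9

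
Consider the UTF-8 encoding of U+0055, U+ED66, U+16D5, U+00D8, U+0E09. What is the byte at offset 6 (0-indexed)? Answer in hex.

U+0055 → 1-byte form 55 at offsets 0–0.
U+ED66 → 3-byte form EE B5 A6 at offsets 1–3.
U+16D5 → 3-byte form E1 9B 95 at offsets 4–6.
Offset 6 falls in char 3's range; it's byte 3 of E1 9B 95 = 0x95.

0x95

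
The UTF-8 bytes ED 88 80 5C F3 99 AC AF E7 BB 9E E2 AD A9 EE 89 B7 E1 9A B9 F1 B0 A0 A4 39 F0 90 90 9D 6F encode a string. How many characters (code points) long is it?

11

Byte at offset 0: 0xED = 11101101 → 3-byte char (#1). Advance 3.
Byte at offset 3: 0x5C = 01011100 → 1-byte char (#2). Advance 1.
Byte at offset 4: 0xF3 = 11110011 → 4-byte char (#3). Advance 4.
Byte at offset 8: 0xE7 = 11100111 → 3-byte char (#4). Advance 3.
Byte at offset 11: 0xE2 = 11100010 → 3-byte char (#5). Advance 3.
Byte at offset 14: 0xEE = 11101110 → 3-byte char (#6). Advance 3.
Byte at offset 17: 0xE1 = 11100001 → 3-byte char (#7). Advance 3.
Byte at offset 20: 0xF1 = 11110001 → 4-byte char (#8). Advance 4.
Byte at offset 24: 0x39 = 00111001 → 1-byte char (#9). Advance 1.
Byte at offset 25: 0xF0 = 11110000 → 4-byte char (#10). Advance 4.
Byte at offset 29: 0x6F = 01101111 → 1-byte char (#11). Advance 1.
Reached end at offset 30 after 11 code points.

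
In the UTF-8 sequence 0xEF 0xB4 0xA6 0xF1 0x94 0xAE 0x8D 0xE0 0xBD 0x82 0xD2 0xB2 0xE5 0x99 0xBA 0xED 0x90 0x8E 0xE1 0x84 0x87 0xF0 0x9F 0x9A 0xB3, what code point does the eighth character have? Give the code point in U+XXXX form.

U+1F6B3

Offset 0: leading byte 0xEF = 11101111 → 3-byte char #1 = EF B4 A6.
Offset 3: leading byte 0xF1 = 11110001 → 4-byte char #2 = F1 94 AE 8D.
Offset 7: leading byte 0xE0 = 11100000 → 3-byte char #3 = E0 BD 82.
Offset 10: leading byte 0xD2 = 11010010 → 2-byte char #4 = D2 B2.
Offset 12: leading byte 0xE5 = 11100101 → 3-byte char #5 = E5 99 BA.
Offset 15: leading byte 0xED = 11101101 → 3-byte char #6 = ED 90 8E.
Offset 18: leading byte 0xE1 = 11100001 → 3-byte char #7 = E1 84 87.
Offset 21: leading byte 0xF0 = 11110000 → 4-byte char #8 = F0 9F 9A B3.
Leading byte 0xF0 = 11110000 matches 11110xxx → 4-byte sequence.
Byte 1: 0xF0 = 11110000, payload 000 (3 bits).
Byte 2: 0x9F = 10011111 (10xxxxxx ✓), payload 011111.
Byte 3: 0x9A = 10011010 (10xxxxxx ✓), payload 011010.
Byte 4: 0xB3 = 10110011 (10xxxxxx ✓), payload 110011.
Concatenate: 000011111011010110011 = 0x1F6B3 (21 bits → U+1F6B3).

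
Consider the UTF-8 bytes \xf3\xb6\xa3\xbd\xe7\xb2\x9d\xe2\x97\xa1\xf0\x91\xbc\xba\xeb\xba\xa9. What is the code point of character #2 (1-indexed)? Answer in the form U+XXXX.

U+7C9D

Offset 0: leading byte 0xF3 = 11110011 → 4-byte char #1 = F3 B6 A3 BD.
Offset 4: leading byte 0xE7 = 11100111 → 3-byte char #2 = E7 B2 9D.
Leading byte 0xE7 = 11100111 matches 1110xxxx → 3-byte sequence.
Byte 1: 0xE7 = 11100111, payload 0111 (4 bits).
Byte 2: 0xB2 = 10110010 (10xxxxxx ✓), payload 110010.
Byte 3: 0x9D = 10011101 (10xxxxxx ✓), payload 011101.
Concatenate: 0111110010011101 = 0x7C9D (16 bits → U+7C9D).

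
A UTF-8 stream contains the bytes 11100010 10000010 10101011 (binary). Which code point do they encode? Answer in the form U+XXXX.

U+20AB

Leading byte 0xE2 = 11100010 matches 1110xxxx → 3-byte sequence.
Byte 1: 0xE2 = 11100010, payload 0010 (4 bits).
Byte 2: 0x82 = 10000010 (10xxxxxx ✓), payload 000010.
Byte 3: 0xAB = 10101011 (10xxxxxx ✓), payload 101011.
Concatenate: 0010000010101011 = 0x20AB (16 bits → U+20AB).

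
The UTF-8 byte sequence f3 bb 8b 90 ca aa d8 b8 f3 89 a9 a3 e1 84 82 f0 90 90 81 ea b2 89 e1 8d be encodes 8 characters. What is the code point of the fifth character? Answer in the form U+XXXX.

U+1102

Offset 0: leading byte 0xF3 = 11110011 → 4-byte char #1 = F3 BB 8B 90.
Offset 4: leading byte 0xCA = 11001010 → 2-byte char #2 = CA AA.
Offset 6: leading byte 0xD8 = 11011000 → 2-byte char #3 = D8 B8.
Offset 8: leading byte 0xF3 = 11110011 → 4-byte char #4 = F3 89 A9 A3.
Offset 12: leading byte 0xE1 = 11100001 → 3-byte char #5 = E1 84 82.
Leading byte 0xE1 = 11100001 matches 1110xxxx → 3-byte sequence.
Byte 1: 0xE1 = 11100001, payload 0001 (4 bits).
Byte 2: 0x84 = 10000100 (10xxxxxx ✓), payload 000100.
Byte 3: 0x82 = 10000010 (10xxxxxx ✓), payload 000010.
Concatenate: 0001000100000010 = 0x1102 (16 bits → U+1102).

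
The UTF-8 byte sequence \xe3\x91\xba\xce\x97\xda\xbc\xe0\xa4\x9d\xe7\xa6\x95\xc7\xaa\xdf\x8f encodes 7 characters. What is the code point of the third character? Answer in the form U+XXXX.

Offset 0: leading byte 0xE3 = 11100011 → 3-byte char #1 = E3 91 BA.
Offset 3: leading byte 0xCE = 11001110 → 2-byte char #2 = CE 97.
Offset 5: leading byte 0xDA = 11011010 → 2-byte char #3 = DA BC.
Leading byte 0xDA = 11011010 matches 110xxxxx → 2-byte sequence.
Byte 1: 0xDA = 11011010, payload 11010 (5 bits).
Byte 2: 0xBC = 10111100 (10xxxxxx ✓), payload 111100.
Concatenate: 11010111100 = 0x6BC (11 bits → U+06BC).

U+06BC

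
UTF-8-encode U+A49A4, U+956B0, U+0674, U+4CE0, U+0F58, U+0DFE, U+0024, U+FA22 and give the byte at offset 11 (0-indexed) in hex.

U+A49A4 → 4-byte form F2 A4 A6 A4 at offsets 0–3.
U+956B0 → 4-byte form F2 95 9A B0 at offsets 4–7.
U+0674 → 2-byte form D9 B4 at offsets 8–9.
U+4CE0 → 3-byte form E4 B3 A0 at offsets 10–12.
Offset 11 falls in char 4's range; it's byte 2 of E4 B3 A0 = 0xB3.

0xB3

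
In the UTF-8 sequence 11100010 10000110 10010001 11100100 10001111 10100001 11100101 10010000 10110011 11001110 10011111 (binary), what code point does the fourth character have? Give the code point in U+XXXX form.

Offset 0: leading byte 0xE2 = 11100010 → 3-byte char #1 = E2 86 91.
Offset 3: leading byte 0xE4 = 11100100 → 3-byte char #2 = E4 8F A1.
Offset 6: leading byte 0xE5 = 11100101 → 3-byte char #3 = E5 90 B3.
Offset 9: leading byte 0xCE = 11001110 → 2-byte char #4 = CE 9F.
Leading byte 0xCE = 11001110 matches 110xxxxx → 2-byte sequence.
Byte 1: 0xCE = 11001110, payload 01110 (5 bits).
Byte 2: 0x9F = 10011111 (10xxxxxx ✓), payload 011111.
Concatenate: 01110011111 = 0x39F (11 bits → U+039F).

U+039F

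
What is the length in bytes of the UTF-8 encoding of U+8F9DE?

U+8F9DE = 0x8F9DE. UTF-8 uses 1 byte below 0x80, 2 below 0x800, 3 below 0x10000, 4 up to 0x10FFFF. 0x8F9DE is in U+10000–U+10FFFF → 4 bytes.

4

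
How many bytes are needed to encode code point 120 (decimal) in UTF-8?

U+0078 = 0x78. UTF-8 uses 1 byte below 0x80, 2 below 0x800, 3 below 0x10000, 4 up to 0x10FFFF. 0x78 is in U+0000–U+007F → 1 byte.

1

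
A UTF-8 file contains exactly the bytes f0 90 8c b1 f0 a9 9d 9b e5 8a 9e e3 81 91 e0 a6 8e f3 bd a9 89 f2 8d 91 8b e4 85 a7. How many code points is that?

Byte at offset 0: 0xF0 = 11110000 → 4-byte char (#1). Advance 4.
Byte at offset 4: 0xF0 = 11110000 → 4-byte char (#2). Advance 4.
Byte at offset 8: 0xE5 = 11100101 → 3-byte char (#3). Advance 3.
Byte at offset 11: 0xE3 = 11100011 → 3-byte char (#4). Advance 3.
Byte at offset 14: 0xE0 = 11100000 → 3-byte char (#5). Advance 3.
Byte at offset 17: 0xF3 = 11110011 → 4-byte char (#6). Advance 4.
Byte at offset 21: 0xF2 = 11110010 → 4-byte char (#7). Advance 4.
Byte at offset 25: 0xE4 = 11100100 → 3-byte char (#8). Advance 3.
Reached end at offset 28 after 8 code points.

8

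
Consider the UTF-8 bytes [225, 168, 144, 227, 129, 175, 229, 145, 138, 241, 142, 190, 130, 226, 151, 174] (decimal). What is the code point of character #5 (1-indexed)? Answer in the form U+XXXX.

U+25EE

Offset 0: leading byte 0xE1 = 11100001 → 3-byte char #1 = E1 A8 90.
Offset 3: leading byte 0xE3 = 11100011 → 3-byte char #2 = E3 81 AF.
Offset 6: leading byte 0xE5 = 11100101 → 3-byte char #3 = E5 91 8A.
Offset 9: leading byte 0xF1 = 11110001 → 4-byte char #4 = F1 8E BE 82.
Offset 13: leading byte 0xE2 = 11100010 → 3-byte char #5 = E2 97 AE.
Leading byte 0xE2 = 11100010 matches 1110xxxx → 3-byte sequence.
Byte 1: 0xE2 = 11100010, payload 0010 (4 bits).
Byte 2: 0x97 = 10010111 (10xxxxxx ✓), payload 010111.
Byte 3: 0xAE = 10101110 (10xxxxxx ✓), payload 101110.
Concatenate: 0010010111101110 = 0x25EE (16 bits → U+25EE).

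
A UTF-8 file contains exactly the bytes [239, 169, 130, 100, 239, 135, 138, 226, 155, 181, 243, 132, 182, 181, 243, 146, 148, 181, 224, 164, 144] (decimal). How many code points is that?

7

Byte at offset 0: 0xEF = 11101111 → 3-byte char (#1). Advance 3.
Byte at offset 3: 0x64 = 01100100 → 1-byte char (#2). Advance 1.
Byte at offset 4: 0xEF = 11101111 → 3-byte char (#3). Advance 3.
Byte at offset 7: 0xE2 = 11100010 → 3-byte char (#4). Advance 3.
Byte at offset 10: 0xF3 = 11110011 → 4-byte char (#5). Advance 4.
Byte at offset 14: 0xF3 = 11110011 → 4-byte char (#6). Advance 4.
Byte at offset 18: 0xE0 = 11100000 → 3-byte char (#7). Advance 3.
Reached end at offset 21 after 7 code points.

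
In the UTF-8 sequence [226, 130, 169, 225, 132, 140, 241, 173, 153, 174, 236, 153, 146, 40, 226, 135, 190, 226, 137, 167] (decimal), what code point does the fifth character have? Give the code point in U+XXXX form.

U+0028

Offset 0: leading byte 0xE2 = 11100010 → 3-byte char #1 = E2 82 A9.
Offset 3: leading byte 0xE1 = 11100001 → 3-byte char #2 = E1 84 8C.
Offset 6: leading byte 0xF1 = 11110001 → 4-byte char #3 = F1 AD 99 AE.
Offset 10: leading byte 0xEC = 11101100 → 3-byte char #4 = EC 99 92.
Offset 13: leading byte 0x28 = 00101000 → 1-byte char #5 = 28.
Leading byte 0x28 = 00101000 matches 0xxxxxxx → 1-byte sequence.
Byte 1: 0x28 = 00101000, payload 0101000 (7 bits).
Concatenate: 0101000 = 0x28 (7 bits → U+0028).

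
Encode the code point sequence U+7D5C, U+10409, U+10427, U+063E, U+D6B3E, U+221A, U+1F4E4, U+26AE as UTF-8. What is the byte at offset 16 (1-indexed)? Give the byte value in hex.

0xAC

1-indexed offset 16 is 0-indexed offset 15.
U+7D5C → 3-byte form E7 B5 9C at offsets 0–2.
U+10409 → 4-byte form F0 90 90 89 at offsets 3–6.
U+10427 → 4-byte form F0 90 90 A7 at offsets 7–10.
U+063E → 2-byte form D8 BE at offsets 11–12.
U+D6B3E → 4-byte form F3 96 AC BE at offsets 13–16.
Offset 15 falls in char 5's range; it's byte 3 of F3 96 AC BE = 0xAC.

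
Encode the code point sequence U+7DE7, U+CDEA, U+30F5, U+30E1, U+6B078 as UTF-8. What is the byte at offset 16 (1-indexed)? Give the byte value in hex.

1-indexed offset 16 is 0-indexed offset 15.
U+7DE7 → 3-byte form E7 B7 A7 at offsets 0–2.
U+CDEA → 3-byte form EC B7 AA at offsets 3–5.
U+30F5 → 3-byte form E3 83 B5 at offsets 6–8.
U+30E1 → 3-byte form E3 83 A1 at offsets 9–11.
U+6B078 → 4-byte form F1 AB 81 B8 at offsets 12–15.
Offset 15 falls in char 5's range; it's byte 4 of F1 AB 81 B8 = 0xB8.

0xB8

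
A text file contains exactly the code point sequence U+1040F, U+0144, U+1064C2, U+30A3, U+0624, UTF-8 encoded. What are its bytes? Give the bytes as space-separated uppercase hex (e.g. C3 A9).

U+1040F: 4-byte form → F0 90 90 8F.
U+0144: 2-byte form → C5 84.
U+1064C2: 4-byte form → F4 86 93 82.
U+30A3: 3-byte form → E3 82 A3.
U+0624: 2-byte form → D8 A4.
Concatenated (15 bytes): F0 90 90 8F C5 84 F4 86 93 82 E3 82 A3 D8 A4.

F0 90 90 8F C5 84 F4 86 93 82 E3 82 A3 D8 A4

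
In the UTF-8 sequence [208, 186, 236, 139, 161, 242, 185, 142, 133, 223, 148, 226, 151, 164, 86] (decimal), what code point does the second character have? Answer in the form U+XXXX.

U+C2E1

Offset 0: leading byte 0xD0 = 11010000 → 2-byte char #1 = D0 BA.
Offset 2: leading byte 0xEC = 11101100 → 3-byte char #2 = EC 8B A1.
Leading byte 0xEC = 11101100 matches 1110xxxx → 3-byte sequence.
Byte 1: 0xEC = 11101100, payload 1100 (4 bits).
Byte 2: 0x8B = 10001011 (10xxxxxx ✓), payload 001011.
Byte 3: 0xA1 = 10100001 (10xxxxxx ✓), payload 100001.
Concatenate: 1100001011100001 = 0xC2E1 (16 bits → U+C2E1).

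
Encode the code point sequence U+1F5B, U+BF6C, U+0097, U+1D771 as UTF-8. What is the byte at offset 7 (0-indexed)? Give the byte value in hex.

U+1F5B → 3-byte form E1 BD 9B at offsets 0–2.
U+BF6C → 3-byte form EB BD AC at offsets 3–5.
U+0097 → 2-byte form C2 97 at offsets 6–7.
Offset 7 falls in char 3's range; it's byte 2 of C2 97 = 0x97.

0x97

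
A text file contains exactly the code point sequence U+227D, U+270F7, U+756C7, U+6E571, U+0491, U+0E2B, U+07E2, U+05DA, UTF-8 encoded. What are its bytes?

U+227D: 3-byte form → E2 89 BD.
U+270F7: 4-byte form → F0 A7 83 B7.
U+756C7: 4-byte form → F1 B5 9B 87.
U+6E571: 4-byte form → F1 AE 95 B1.
U+0491: 2-byte form → D2 91.
U+0E2B: 3-byte form → E0 B8 AB.
U+07E2: 2-byte form → DF A2.
U+05DA: 2-byte form → D7 9A.
Concatenated (24 bytes): E2 89 BD F0 A7 83 B7 F1 B5 9B 87 F1 AE 95 B1 D2 91 E0 B8 AB DF A2 D7 9A.

E2 89 BD F0 A7 83 B7 F1 B5 9B 87 F1 AE 95 B1 D2 91 E0 B8 AB DF A2 D7 9A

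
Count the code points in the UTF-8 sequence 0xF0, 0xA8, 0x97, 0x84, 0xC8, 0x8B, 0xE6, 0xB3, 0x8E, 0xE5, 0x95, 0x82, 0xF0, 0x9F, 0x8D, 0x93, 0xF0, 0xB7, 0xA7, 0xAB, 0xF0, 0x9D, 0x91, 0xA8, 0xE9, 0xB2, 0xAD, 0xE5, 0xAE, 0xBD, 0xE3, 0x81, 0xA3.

Byte at offset 0: 0xF0 = 11110000 → 4-byte char (#1). Advance 4.
Byte at offset 4: 0xC8 = 11001000 → 2-byte char (#2). Advance 2.
Byte at offset 6: 0xE6 = 11100110 → 3-byte char (#3). Advance 3.
Byte at offset 9: 0xE5 = 11100101 → 3-byte char (#4). Advance 3.
Byte at offset 12: 0xF0 = 11110000 → 4-byte char (#5). Advance 4.
Byte at offset 16: 0xF0 = 11110000 → 4-byte char (#6). Advance 4.
Byte at offset 20: 0xF0 = 11110000 → 4-byte char (#7). Advance 4.
Byte at offset 24: 0xE9 = 11101001 → 3-byte char (#8). Advance 3.
Byte at offset 27: 0xE5 = 11100101 → 3-byte char (#9). Advance 3.
Byte at offset 30: 0xE3 = 11100011 → 3-byte char (#10). Advance 3.
Reached end at offset 33 after 10 code points.

10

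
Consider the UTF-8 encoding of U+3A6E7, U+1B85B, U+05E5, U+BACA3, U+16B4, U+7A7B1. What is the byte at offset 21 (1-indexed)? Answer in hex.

0xB1

1-indexed offset 21 is 0-indexed offset 20.
U+3A6E7 → 4-byte form F0 BA 9B A7 at offsets 0–3.
U+1B85B → 4-byte form F0 9B A1 9B at offsets 4–7.
U+05E5 → 2-byte form D7 A5 at offsets 8–9.
U+BACA3 → 4-byte form F2 BA B2 A3 at offsets 10–13.
U+16B4 → 3-byte form E1 9A B4 at offsets 14–16.
U+7A7B1 → 4-byte form F1 BA 9E B1 at offsets 17–20.
Offset 20 falls in char 6's range; it's byte 4 of F1 BA 9E B1 = 0xB1.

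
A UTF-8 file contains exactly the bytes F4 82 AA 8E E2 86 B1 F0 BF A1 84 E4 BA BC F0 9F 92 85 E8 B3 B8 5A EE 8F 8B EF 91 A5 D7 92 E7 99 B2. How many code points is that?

11

Byte at offset 0: 0xF4 = 11110100 → 4-byte char (#1). Advance 4.
Byte at offset 4: 0xE2 = 11100010 → 3-byte char (#2). Advance 3.
Byte at offset 7: 0xF0 = 11110000 → 4-byte char (#3). Advance 4.
Byte at offset 11: 0xE4 = 11100100 → 3-byte char (#4). Advance 3.
Byte at offset 14: 0xF0 = 11110000 → 4-byte char (#5). Advance 4.
Byte at offset 18: 0xE8 = 11101000 → 3-byte char (#6). Advance 3.
Byte at offset 21: 0x5A = 01011010 → 1-byte char (#7). Advance 1.
Byte at offset 22: 0xEE = 11101110 → 3-byte char (#8). Advance 3.
Byte at offset 25: 0xEF = 11101111 → 3-byte char (#9). Advance 3.
Byte at offset 28: 0xD7 = 11010111 → 2-byte char (#10). Advance 2.
Byte at offset 30: 0xE7 = 11100111 → 3-byte char (#11). Advance 3.
Reached end at offset 33 after 11 code points.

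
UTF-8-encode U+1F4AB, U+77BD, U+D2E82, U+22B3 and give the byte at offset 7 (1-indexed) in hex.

1-indexed offset 7 is 0-indexed offset 6.
U+1F4AB → 4-byte form F0 9F 92 AB at offsets 0–3.
U+77BD → 3-byte form E7 9E BD at offsets 4–6.
Offset 6 falls in char 2's range; it's byte 3 of E7 9E BD = 0xBD.

0xBD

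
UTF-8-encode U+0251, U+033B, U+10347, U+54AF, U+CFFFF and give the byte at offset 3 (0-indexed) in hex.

U+0251 → 2-byte form C9 91 at offsets 0–1.
U+033B → 2-byte form CC BB at offsets 2–3.
Offset 3 falls in char 2's range; it's byte 2 of CC BB = 0xBB.

0xBB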